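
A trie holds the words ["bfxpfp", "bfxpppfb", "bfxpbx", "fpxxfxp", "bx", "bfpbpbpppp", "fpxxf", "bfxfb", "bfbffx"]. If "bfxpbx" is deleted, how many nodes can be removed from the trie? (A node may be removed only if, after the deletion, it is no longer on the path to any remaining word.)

After clearing the end-marker at "bfxpbx", prune upward until reaching a node still needed by another word.
The suffix "bx" (2 nodes) is used only by "bfxpbx"; the node for "bfxp" still has the child "f", so pruning stops there.
Nodes removed: 2

2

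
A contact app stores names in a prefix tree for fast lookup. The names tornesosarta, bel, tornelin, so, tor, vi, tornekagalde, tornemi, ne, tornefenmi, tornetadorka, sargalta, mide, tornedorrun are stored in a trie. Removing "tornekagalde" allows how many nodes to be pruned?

After clearing the end-marker at "tornekagalde", prune upward until reaching a node still needed by another word.
The suffix "kagalde" (7 nodes) is used only by "tornekagalde"; the node for "torne" still has the child "s", so pruning stops there.
Nodes removed: 7

7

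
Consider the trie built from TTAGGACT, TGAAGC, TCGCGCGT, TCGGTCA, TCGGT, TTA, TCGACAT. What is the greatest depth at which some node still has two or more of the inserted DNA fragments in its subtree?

5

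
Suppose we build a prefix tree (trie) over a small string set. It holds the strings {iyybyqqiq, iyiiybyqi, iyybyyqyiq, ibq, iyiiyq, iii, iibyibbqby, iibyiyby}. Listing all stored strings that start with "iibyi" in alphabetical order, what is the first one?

iibyibbqby

Words with prefix "iibyi", in lexicographic order: "iibyibbqby", "iibyiyby"
Position 1: iibyibbqby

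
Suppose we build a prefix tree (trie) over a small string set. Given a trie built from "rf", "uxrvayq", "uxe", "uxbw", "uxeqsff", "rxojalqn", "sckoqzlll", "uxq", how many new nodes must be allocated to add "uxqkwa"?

The longest prefix of "uxqkwa" already in the trie is "uxq" (length 3).
So 6 − 3 = 3 new nodes.

3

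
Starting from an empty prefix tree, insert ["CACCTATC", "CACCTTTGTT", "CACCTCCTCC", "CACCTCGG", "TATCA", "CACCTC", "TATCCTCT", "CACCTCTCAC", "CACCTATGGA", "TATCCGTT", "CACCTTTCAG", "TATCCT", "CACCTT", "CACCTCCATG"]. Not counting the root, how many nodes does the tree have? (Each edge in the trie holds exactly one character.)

45

Insert word by word; a character creates a node only if that edge doesn't already exist:
  "CACCTATC" → 8 new (C, A, C, C, T, A, T, C)
  "CACCTTTGTT" → prefix "CACCT" already present; 5 new (T, T, G, T, T)
  "CACCTCCTCC" → prefix "CACCT" already present; 5 new (C, C, T, C, C)
  "CACCTCGG" → prefix "CACCTC" already present; 2 new (G, G)
  "TATCA" → 5 new (T, A, T, C, A)
  "CACCTC" → prefix "CACCTC" already present; 0 new (none)
  "TATCCTCT" → prefix "TATC" already present; 4 new (C, T, C, T)
  "CACCTCTCAC" → prefix "CACCTC" already present; 4 new (T, C, A, C)
  "CACCTATGGA" → prefix "CACCTAT" already present; 3 new (G, G, A)
  "TATCCGTT" → prefix "TATCC" already present; 3 new (G, T, T)
  "CACCTTTCAG" → prefix "CACCTTT" already present; 3 new (C, A, G)
  "TATCCT" → prefix "TATCCT" already present; 0 new (none)
  "CACCTT" → prefix "CACCTT" already present; 0 new (none)
  "CACCTCCATG" → prefix "CACCTCC" already present; 3 new (A, T, G)
Total nodes = 8 + 5 + 5 + 2 + 5 + 0 + 4 + 4 + 3 + 3 + 3 + 0 + 0 + 3 = 45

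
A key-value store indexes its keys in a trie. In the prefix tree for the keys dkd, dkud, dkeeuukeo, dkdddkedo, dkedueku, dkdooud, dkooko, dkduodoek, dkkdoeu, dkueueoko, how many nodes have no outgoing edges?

9

Leaves are exactly the stored words that no other stored word extends.
Those words: "dkdddkedo", "dkdooud", "dkduodoek", "dkedueku", "dkeeuukeo", "dkkdoeu", "dkooko", "dkud", "dkueueoko"
Leaf count: 9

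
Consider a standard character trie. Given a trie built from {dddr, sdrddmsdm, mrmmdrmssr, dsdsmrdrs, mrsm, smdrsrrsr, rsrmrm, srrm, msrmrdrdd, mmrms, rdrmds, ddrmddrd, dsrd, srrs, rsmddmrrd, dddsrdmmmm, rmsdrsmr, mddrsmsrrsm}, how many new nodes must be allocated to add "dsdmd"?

2

Walking "dsdmd" from the root, the first 3 characters ("dsd") follow existing edges; "m" is the first miss.
New nodes needed: |"dsdmd"| − 3 = 5 − 3 = 2.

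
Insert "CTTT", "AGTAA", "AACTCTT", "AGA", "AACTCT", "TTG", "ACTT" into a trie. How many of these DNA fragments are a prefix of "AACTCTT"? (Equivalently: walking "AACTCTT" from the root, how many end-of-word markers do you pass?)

Traverse "AACTCTT" character by character; count nodes along the way that are marked as word ends.
Prefixes of the query that are stored words: "AACTCT", "AACTCTT"
Count: 2

2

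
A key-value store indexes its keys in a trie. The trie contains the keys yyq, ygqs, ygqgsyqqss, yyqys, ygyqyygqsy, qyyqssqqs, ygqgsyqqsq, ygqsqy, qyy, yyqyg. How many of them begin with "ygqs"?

Walk to "ygqs"; the words in its subtree are exactly those with that prefix.
Matches: "ygqs", "ygqsqy"
Count: 2

2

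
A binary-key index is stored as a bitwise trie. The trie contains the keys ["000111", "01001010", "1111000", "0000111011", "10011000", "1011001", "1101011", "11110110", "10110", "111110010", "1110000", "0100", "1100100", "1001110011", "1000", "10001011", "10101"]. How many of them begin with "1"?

Traverse to the node for "1", then collect every word in that subtree.
Matches: "1000", "10001011", "10011000", "1001110011", "10101", "10110", "1011001", "1100100", "1101011", "1110000", "1111000", "11110110", "111110010"
Count: 13

13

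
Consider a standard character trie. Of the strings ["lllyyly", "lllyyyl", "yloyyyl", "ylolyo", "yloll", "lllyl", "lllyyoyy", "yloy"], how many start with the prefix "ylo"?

Walk to "ylo"; the words in its subtree are exactly those with that prefix.
Matches: "yloll", "ylolyo", "yloy", "yloyyyl"
Count: 4

4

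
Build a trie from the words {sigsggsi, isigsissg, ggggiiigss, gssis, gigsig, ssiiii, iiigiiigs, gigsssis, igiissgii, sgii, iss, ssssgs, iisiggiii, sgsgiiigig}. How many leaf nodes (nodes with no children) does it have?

Leaves are exactly the stored words that no other stored word extends.
Those words: "ggggiiigss", "gigsig", "gigsssis", "gssis", "igiissgii", "iiigiiigs", "iisiggiii", "isigsissg", "iss", "sgii", "sgsgiiigig", "sigsggsi", "ssiiii", "ssssgs"
Leaf count: 14

14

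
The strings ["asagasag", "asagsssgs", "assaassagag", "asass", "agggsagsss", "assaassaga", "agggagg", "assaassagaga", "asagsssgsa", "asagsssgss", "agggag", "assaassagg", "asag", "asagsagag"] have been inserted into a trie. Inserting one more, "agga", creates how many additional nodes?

The longest prefix of "agga" already in the trie is "agg" (length 3).
New nodes needed: |"agga"| − 3 = 4 − 3 = 1.

1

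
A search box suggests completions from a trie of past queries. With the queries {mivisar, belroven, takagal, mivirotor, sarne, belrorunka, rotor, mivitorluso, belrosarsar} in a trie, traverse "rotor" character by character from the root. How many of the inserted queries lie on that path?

1

Walk "rotor" from the root; an end-of-word marker is hit whenever a stored word is a prefix of "rotor".
Prefixes of the query that are stored words: "rotor"
Count: 1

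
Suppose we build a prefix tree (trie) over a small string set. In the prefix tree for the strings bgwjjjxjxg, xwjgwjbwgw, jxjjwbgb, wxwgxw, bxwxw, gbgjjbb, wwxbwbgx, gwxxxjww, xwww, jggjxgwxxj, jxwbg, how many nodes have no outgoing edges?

11

A leaf is a node with no children — equivalently, the end of a word that is not a proper prefix of any other stored word.
Those words: "bgwjjjxjxg", "bxwxw", "gbgjjbb", "gwxxxjww", "jggjxgwxxj", "jxjjwbgb", "jxwbg", "wwxbwbgx", "wxwgxw", "xwjgwjbwgw", "xwww"
Leaf count: 11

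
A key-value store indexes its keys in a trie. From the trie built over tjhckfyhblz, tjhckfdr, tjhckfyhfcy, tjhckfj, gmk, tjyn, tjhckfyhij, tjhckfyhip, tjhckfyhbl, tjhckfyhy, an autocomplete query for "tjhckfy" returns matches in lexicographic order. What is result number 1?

tjhckfyhbl

Words with prefix "tjhckfy", in lexicographic order: "tjhckfyhbl", "tjhckfyhblz", "tjhckfyhfcy", "tjhckfyhij", "tjhckfyhip", "tjhckfyhy"
The 1st is tjhckfyhbl.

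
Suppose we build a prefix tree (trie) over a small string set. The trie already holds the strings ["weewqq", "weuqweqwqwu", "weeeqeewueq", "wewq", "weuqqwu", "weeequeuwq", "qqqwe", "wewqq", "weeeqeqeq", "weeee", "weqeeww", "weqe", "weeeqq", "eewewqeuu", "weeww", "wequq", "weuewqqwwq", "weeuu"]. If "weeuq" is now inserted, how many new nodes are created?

1

"weeu" is already a path in the trie; the remaining "q" must be added.
Each of the 1 remaining characters creates one node.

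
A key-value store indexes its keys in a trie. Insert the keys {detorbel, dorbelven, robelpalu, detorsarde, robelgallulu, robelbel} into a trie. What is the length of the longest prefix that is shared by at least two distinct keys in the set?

Equivalently: take the maximum, over all pairs, of their longest common prefix length.
e.g. "detorbel" and "detorsarde" share the prefix "detor" of length 5; no pair shares a longer one.
Longest shared-prefix length: 5

5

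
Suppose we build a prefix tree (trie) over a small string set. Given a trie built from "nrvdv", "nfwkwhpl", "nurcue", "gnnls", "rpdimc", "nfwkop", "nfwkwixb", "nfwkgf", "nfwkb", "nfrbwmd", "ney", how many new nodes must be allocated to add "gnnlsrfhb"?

4

Walking "gnnlsrfhb" from the root, the first 5 characters ("gnnls") follow existing edges; "r" is the first miss.
So 9 − 5 = 4 new nodes.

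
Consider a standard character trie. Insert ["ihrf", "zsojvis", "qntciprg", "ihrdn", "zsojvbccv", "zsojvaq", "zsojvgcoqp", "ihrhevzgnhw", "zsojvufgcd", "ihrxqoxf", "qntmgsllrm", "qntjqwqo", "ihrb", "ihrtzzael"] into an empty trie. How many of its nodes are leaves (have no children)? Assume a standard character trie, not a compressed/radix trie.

Leaves are exactly the stored words that no other stored word extends.
Those words: "ihrb", "ihrdn", "ihrf", "ihrhevzgnhw", "ihrtzzael", "ihrxqoxf", "qntciprg", "qntjqwqo", "qntmgsllrm", "zsojvaq", "zsojvbccv", "zsojvgcoqp", "zsojvis", "zsojvufgcd"
Leaf count: 14

14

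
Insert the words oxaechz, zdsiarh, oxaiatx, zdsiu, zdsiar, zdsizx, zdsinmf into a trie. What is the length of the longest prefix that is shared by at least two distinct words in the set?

Look for the deepest trie node that still has at least two words in its subtree.
"zdsiar" and "zdsiarh" agree on "zdsiar" (6 characters) before diverging; nothing deeper is shared.
Longest shared-prefix length: 6

6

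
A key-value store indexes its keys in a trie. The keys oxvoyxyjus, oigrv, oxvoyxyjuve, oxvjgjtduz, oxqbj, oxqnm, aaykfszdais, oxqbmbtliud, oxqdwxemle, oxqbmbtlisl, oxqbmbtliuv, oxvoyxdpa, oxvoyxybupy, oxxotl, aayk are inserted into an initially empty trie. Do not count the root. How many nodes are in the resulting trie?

67

Trace insertions, counting only characters that open a new branch:
  "oxvoyxyjus" → 10 new (o, x, v, o, y, x, y, j, u, s)
  "oigrv" → prefix "o" already present; 4 new (i, g, r, v)
  "oxvoyxyjuve" → prefix "oxvoyxyju" already present; 2 new (v, e)
  "oxvjgjtduz" → prefix "oxv" already present; 7 new (j, g, j, t, d, u, z)
  "oxqbj" → prefix "ox" already present; 3 new (q, b, j)
  "oxqnm" → prefix "oxq" already present; 2 new (n, m)
  "aaykfszdais" → 11 new (a, a, y, k, f, s, z, d, a, i, s)
  "oxqbmbtliud" → prefix "oxqb" already present; 7 new (m, b, t, l, i, u, d)
  "oxqdwxemle" → prefix "oxq" already present; 7 new (d, w, x, e, m, l, e)
  "oxqbmbtlisl" → prefix "oxqbmbtli" already present; 2 new (s, l)
  "oxqbmbtliuv" → prefix "oxqbmbtliu" already present; 1 new (v)
  "oxvoyxdpa" → prefix "oxvoyx" already present; 3 new (d, p, a)
  "oxvoyxybupy" → prefix "oxvoyxy" already present; 4 new (b, u, p, y)
  "oxxotl" → prefix "ox" already present; 4 new (x, o, t, l)
  "aayk" → prefix "aayk" already present; 0 new (none)
Total nodes = 10 + 4 + 2 + 7 + 3 + 2 + 11 + 7 + 7 + 2 + 1 + 3 + 4 + 4 + 0 = 67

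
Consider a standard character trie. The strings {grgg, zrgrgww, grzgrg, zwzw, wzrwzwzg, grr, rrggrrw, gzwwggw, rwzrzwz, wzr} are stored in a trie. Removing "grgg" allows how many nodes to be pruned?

Walk "grgg" from the leaf back toward the root, removing each node that no remaining word uses.
The suffix "gg" (2 nodes) is used only by "grgg"; the node for "gr" still has the child "z", so pruning stops there.
Nodes removed: 2

2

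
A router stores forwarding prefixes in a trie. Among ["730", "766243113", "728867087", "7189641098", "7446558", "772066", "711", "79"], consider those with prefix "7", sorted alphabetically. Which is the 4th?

Words with prefix "7", in lexicographic order: "711", "7189641098", "728867087", "730", "7446558", "766243113", "772066", "79"
Position 4: 730

730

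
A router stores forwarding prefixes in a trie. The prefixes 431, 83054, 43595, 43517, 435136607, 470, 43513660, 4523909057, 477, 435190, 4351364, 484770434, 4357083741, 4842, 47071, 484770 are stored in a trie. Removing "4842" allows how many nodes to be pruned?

1

A node on "4842"'s path can go only if nothing else ends at it or branches off below it.
The suffix "2" (1 node) is used only by "4842"; the node for "484" still has the child "7", so pruning stops there.
Nodes removed: 1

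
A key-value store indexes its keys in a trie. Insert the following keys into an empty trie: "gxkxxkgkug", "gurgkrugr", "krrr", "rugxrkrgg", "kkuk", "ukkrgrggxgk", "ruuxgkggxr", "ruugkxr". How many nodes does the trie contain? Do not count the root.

57

For each word, the new-node count is its length minus the longest prefix already in the trie:
  "gxkxxkgkug" → 10 new (g, x, k, x, x, k, g, k, u, g)
  "gurgkrugr" → prefix "g" already present; 8 new (u, r, g, k, r, u, g, r)
  "krrr" → 4 new (k, r, r, r)
  "rugxrkrgg" → 9 new (r, u, g, x, r, k, r, g, g)
  "kkuk" → prefix "k" already present; 3 new (k, u, k)
  "ukkrgrggxgk" → 11 new (u, k, k, r, g, r, g, g, x, g, k)
  "ruuxgkggxr" → prefix "ru" already present; 8 new (u, x, g, k, g, g, x, r)
  "ruugkxr" → prefix "ruu" already present; 4 new (g, k, x, r)
Total nodes = 10 + 8 + 4 + 9 + 3 + 11 + 8 + 4 = 57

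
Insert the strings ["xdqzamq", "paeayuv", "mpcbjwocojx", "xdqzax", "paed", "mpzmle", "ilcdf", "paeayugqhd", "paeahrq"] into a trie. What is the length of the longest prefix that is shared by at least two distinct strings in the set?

6

Equivalently: take the maximum, over all pairs, of their longest common prefix length.
e.g. "paeayugqhd" and "paeayuv" share the prefix "paeayu" of length 6; no pair shares a longer one.
Longest shared-prefix length: 6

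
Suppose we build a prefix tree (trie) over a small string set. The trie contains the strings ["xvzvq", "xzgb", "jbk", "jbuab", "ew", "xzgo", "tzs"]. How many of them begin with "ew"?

Walk to "ew"; the words in its subtree are exactly those with that prefix.
Matches: "ew"
Count: 1

1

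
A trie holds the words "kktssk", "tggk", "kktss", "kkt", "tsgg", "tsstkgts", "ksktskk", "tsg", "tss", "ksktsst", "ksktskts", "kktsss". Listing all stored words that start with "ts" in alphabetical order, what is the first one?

Words with prefix "ts", in lexicographic order: "tsg", "tsgg", "tss", "tsstkgts"
The 1st is tsg.

tsg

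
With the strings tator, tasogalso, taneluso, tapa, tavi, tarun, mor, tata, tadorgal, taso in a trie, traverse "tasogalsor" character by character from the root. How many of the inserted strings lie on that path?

2

Walk "tasogalsor" from the root; an end-of-word marker is hit whenever a stored word is a prefix of "tasogalsor".
Prefixes of the query that are stored words: "taso", "tasogalso"
Count: 2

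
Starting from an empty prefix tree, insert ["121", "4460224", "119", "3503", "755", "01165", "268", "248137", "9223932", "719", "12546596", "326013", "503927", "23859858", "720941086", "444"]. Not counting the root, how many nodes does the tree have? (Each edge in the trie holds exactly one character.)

Count nodes per top-level branch (shared prefixes stored once):
  '0'-branch (01165): 5 nodes
  '1'-branch (119, 121, 12546596): 11 nodes
  '2'-branch (23859858, 248137, 268): 15 nodes
  '3'-branch (326013, 3503): 9 nodes
  '4'-branch (444, 4460224): 8 nodes
  '5'-branch (503927): 6 nodes
  '7'-branch (719, 720941086, 755): 13 nodes
  '9'-branch (9223932): 7 nodes
Sum: 74

74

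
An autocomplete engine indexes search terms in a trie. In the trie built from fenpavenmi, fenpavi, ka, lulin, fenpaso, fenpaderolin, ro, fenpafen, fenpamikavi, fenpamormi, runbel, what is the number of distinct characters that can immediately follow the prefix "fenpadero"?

1

Follow the path "fenpadero" to its node, then look at its outgoing edges.
Distinct next characters after "fenpadero": l.
That node has 1 child edge.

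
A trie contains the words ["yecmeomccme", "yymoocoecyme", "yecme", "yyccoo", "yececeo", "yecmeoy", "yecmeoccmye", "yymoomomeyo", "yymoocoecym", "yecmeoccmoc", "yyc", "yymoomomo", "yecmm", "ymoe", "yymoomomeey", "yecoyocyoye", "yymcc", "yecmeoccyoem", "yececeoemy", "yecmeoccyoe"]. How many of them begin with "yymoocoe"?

2

Filter for entries beginning with "yymoocoe":
Matches: "yymoocoecym", "yymoocoecyme"
Count: 2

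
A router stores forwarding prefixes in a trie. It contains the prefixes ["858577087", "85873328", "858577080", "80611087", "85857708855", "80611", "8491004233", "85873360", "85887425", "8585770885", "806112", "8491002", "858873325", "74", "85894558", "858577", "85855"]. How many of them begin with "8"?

Filter for entries beginning with "8":
Words under "8": 80611, 80611087, 806112, 8491002, 8491004233, 85855, 858577, 858577080, 858577087, 8585770885, 85857708855, 85873328, 85873360, 858873325, 85887425, 85894558
Count: 16

16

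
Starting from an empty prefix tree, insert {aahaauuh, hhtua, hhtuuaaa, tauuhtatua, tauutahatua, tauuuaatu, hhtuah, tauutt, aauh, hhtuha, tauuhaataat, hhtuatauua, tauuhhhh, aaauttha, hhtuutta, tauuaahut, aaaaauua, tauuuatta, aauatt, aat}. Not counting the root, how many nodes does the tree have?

Insert word by word; a character creates a node only if that edge doesn't already exist:
  "aahaauuh" → 8 new (a, a, h, a, a, u, u, h)
  "hhtua" → 5 new (h, h, t, u, a)
  "hhtuuaaa" → prefix "hhtu" already present; 4 new (u, a, a, a)
  "tauuhtatua" → 10 new (t, a, u, u, h, t, a, t, u, a)
  "tauutahatua" → prefix "tauu" already present; 7 new (t, a, h, a, t, u, a)
  "tauuuaatu" → prefix "tauu" already present; 5 new (u, a, a, t, u)
  "hhtuah" → prefix "hhtua" already present; 1 new (h)
  "tauutt" → prefix "tauut" already present; 1 new (t)
  "aauh" → prefix "aa" already present; 2 new (u, h)
  "hhtuha" → prefix "hhtu" already present; 2 new (h, a)
  "tauuhaataat" → prefix "tauuh" already present; 6 new (a, a, t, a, a, t)
  "hhtuatauua" → prefix "hhtua" already present; 5 new (t, a, u, u, a)
  "tauuhhhh" → prefix "tauuh" already present; 3 new (h, h, h)
  "aaauttha" → prefix "aa" already present; 6 new (a, u, t, t, h, a)
  "hhtuutta" → prefix "hhtuu" already present; 3 new (t, t, a)
  "tauuaahut" → prefix "tauu" already present; 5 new (a, a, h, u, t)
  "aaaaauua" → prefix "aaa" already present; 5 new (a, a, u, u, a)
  "tauuuatta" → prefix "tauuua" already present; 3 new (t, t, a)
  "aauatt" → prefix "aau" already present; 3 new (a, t, t)
  "aat" → prefix "aa" already present; 1 new (t)
Total nodes = 8 + 5 + 4 + 10 + 7 + 5 + 1 + 1 + 2 + 2 + 6 + 5 + 3 + 6 + 3 + 5 + 5 + 3 + 3 + 1 = 85

85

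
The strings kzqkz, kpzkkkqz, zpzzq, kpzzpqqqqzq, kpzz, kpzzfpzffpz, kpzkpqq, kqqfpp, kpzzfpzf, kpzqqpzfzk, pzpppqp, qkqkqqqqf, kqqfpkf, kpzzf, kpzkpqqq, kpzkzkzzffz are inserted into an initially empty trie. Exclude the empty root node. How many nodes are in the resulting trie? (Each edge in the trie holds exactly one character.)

Insert word by word; a character creates a node only if that edge doesn't already exist:
  "kzqkz" → 5 new (k, z, q, k, z)
  "kpzkkkqz" → prefix "k" already present; 7 new (p, z, k, k, k, q, z)
  "zpzzq" → 5 new (z, p, z, z, q)
  "kpzzpqqqqzq" → prefix "kpz" already present; 8 new (z, p, q, q, q, q, z, q)
  "kpzz" → prefix "kpzz" already present; 0 new (none)
  "kpzzfpzffpz" → prefix "kpzz" already present; 7 new (f, p, z, f, f, p, z)
  "kpzkpqq" → prefix "kpzk" already present; 3 new (p, q, q)
  "kqqfpp" → prefix "k" already present; 5 new (q, q, f, p, p)
  "kpzzfpzf" → prefix "kpzzfpzf" already present; 0 new (none)
  "kpzqqpzfzk" → prefix "kpz" already present; 7 new (q, q, p, z, f, z, k)
  "pzpppqp" → 7 new (p, z, p, p, p, q, p)
  "qkqkqqqqf" → 9 new (q, k, q, k, q, q, q, q, f)
  "kqqfpkf" → prefix "kqqfp" already present; 2 new (k, f)
  "kpzzf" → prefix "kpzzf" already present; 0 new (none)
  "kpzkpqqq" → prefix "kpzkpqq" already present; 1 new (q)
  "kpzkzkzzffz" → prefix "kpzk" already present; 7 new (z, k, z, z, f, f, z)
Total nodes = 5 + 7 + 5 + 8 + 0 + 7 + 3 + 5 + 0 + 7 + 7 + 9 + 2 + 0 + 1 + 7 = 73

73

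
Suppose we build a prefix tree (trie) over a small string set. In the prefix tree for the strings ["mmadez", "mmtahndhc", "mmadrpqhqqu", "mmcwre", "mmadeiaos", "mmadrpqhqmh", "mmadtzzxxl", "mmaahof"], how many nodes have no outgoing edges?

8

Leaves are exactly the stored words that no other stored word extends.
Those words: "mmaahof", "mmadeiaos", "mmadez", "mmadrpqhqmh", "mmadrpqhqqu", "mmadtzzxxl", "mmcwre", "mmtahndhc"
Leaf count: 8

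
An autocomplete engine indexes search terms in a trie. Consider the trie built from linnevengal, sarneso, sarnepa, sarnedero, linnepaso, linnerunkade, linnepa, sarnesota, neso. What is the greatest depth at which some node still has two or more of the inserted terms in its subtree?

The deepest shared node is where two words last agree before diverging.
e.g. "linnepa" and "linnepaso" share the prefix "linnepa" of length 7; no pair shares a longer one.
Longest shared-prefix length: 7

7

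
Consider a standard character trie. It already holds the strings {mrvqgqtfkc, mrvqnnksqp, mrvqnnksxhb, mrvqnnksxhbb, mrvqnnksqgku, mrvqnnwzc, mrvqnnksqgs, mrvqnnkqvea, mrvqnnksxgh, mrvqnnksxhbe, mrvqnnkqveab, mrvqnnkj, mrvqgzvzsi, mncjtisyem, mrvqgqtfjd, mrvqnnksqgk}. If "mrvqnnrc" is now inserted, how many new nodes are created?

2

Walking "mrvqnnrc" from the root, the first 6 characters ("mrvqnn") follow existing edges; "r" is the first miss.
So 8 − 6 = 2 new nodes.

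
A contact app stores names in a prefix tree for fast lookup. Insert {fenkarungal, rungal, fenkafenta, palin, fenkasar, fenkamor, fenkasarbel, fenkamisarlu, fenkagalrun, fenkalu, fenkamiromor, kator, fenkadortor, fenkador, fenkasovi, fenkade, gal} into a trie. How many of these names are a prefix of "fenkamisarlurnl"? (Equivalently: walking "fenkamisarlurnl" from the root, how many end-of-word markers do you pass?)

1

Traverse "fenkamisarlurnl" character by character; count nodes along the way that are marked as word ends.
Prefixes of the query that are stored words: "fenkamisarlu"
Count: 1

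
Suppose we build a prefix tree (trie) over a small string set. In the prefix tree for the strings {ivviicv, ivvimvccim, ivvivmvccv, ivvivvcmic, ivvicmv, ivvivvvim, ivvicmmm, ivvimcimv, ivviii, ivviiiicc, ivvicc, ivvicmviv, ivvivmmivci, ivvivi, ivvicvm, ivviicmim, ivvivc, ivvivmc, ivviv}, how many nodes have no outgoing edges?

16

Leaves are exactly the stored words that no other stored word extends.
Those words: "ivvicc", "ivvicmmm", "ivvicmviv", "ivvicvm", "ivviicmim", "ivviicv", "ivviiiicc", "ivvimcimv", "ivvimvccim", "ivvivc", "ivvivi", "ivvivmc", "ivvivmmivci", "ivvivmvccv", "ivvivvcmic", "ivvivvvim"
Leaf count: 16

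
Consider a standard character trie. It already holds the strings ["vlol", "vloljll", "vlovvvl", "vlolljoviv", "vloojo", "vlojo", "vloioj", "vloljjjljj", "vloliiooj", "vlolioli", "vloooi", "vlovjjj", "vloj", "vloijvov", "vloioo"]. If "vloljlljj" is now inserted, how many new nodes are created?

"vloljll" is already a path in the trie; the remaining "jj" must be added.
So 9 − 7 = 2 new nodes.

2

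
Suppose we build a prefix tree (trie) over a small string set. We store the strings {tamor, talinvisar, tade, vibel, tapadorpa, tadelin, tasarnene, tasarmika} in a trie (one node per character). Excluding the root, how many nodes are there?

Count nodes per top-level branch (shared prefixes stored once):
  't'-branch (tade, tadelin, talinvisar, tamor, tapadorpa, tasarmika, tasarnene): 36 nodes
  'v'-branch (vibel): 5 nodes
Sum: 41

41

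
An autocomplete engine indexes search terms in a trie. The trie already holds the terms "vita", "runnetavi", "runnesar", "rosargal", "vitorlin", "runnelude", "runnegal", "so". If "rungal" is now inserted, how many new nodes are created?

3

Walking "rungal" from the root, the first 3 characters ("run") follow existing edges; "g" is the first miss.
So 6 − 3 = 3 new nodes.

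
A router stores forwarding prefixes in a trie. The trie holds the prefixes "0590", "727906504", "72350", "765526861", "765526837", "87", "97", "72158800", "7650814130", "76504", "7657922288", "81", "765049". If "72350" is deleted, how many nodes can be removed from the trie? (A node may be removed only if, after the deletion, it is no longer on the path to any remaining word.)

Walk "72350" from the leaf back toward the root, removing each node that no remaining word uses.
The suffix "350" (3 nodes) is used only by "72350"; the node for "72" still has the child "7", so pruning stops there.
Nodes removed: 3

3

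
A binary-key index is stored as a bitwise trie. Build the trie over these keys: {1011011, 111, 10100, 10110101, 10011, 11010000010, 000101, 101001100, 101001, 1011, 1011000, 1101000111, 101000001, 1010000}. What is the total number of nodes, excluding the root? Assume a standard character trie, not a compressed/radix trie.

Count nodes per top-level branch (shared prefixes stored once):
  '0'-branch (000101): 6 nodes
  '1'-branch (10011, 10100, 1010000, 101000001, 101001, 101001100, 1011, 1011000, 10110101, 1011011, 11010000010, 1101000111, 111): 38 nodes
Sum: 44

44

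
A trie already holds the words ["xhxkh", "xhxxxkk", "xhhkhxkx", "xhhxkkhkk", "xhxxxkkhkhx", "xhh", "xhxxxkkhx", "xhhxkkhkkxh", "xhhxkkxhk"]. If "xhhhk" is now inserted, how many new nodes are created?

2

"xhh" is already a path in the trie; the remaining "hk" must be added.
Each of the 2 remaining characters creates one node.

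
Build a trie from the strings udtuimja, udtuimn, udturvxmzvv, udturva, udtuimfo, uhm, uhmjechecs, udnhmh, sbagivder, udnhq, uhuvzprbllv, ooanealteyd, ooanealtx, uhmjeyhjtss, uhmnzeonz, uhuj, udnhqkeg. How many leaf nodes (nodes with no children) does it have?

15

Leaves are exactly the stored words that no other stored word extends.
Those words: "ooanealteyd", "ooanealtx", "sbagivder", "udnhmh", "udnhqkeg", "udtuimfo", "udtuimja", "udtuimn", "udturva", "udturvxmzvv", "uhmjechecs", "uhmjeyhjtss", "uhmnzeonz", "uhuj", "uhuvzprbllv"
Leaf count: 15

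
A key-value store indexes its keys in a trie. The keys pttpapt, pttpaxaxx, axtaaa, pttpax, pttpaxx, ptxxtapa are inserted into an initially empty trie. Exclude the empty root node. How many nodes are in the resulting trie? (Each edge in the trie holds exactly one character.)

Count nodes per top-level branch (shared prefixes stored once):
  'a'-branch (axtaaa): 6 nodes
  'p'-branch (pttpapt, pttpax, pttpaxaxx, pttpaxx, ptxxtapa): 18 nodes
Sum: 24

24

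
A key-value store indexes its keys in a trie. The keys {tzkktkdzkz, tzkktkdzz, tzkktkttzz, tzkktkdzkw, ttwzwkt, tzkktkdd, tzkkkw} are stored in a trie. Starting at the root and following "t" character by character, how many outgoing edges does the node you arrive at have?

Follow the path "t" to its node, then look at its outgoing edges.
Distinct next characters after "t": t, z.
That node has 2 child edges.

2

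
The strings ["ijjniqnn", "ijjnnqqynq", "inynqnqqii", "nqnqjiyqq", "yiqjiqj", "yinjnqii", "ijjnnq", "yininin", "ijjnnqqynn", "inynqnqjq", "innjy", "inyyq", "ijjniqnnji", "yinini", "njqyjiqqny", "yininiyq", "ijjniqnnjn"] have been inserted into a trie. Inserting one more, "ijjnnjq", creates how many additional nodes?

2

Walking "ijjnnjq" from the root, the first 5 characters ("ijjnn") follow existing edges; "j" is the first miss.
So 7 − 5 = 2 new nodes.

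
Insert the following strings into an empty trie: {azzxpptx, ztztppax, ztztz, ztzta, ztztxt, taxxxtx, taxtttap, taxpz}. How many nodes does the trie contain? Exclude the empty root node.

For each word, the new-node count is its length minus the longest prefix already in the trie:
  "azzxpptx" → 8 new (a, z, z, x, p, p, t, x)
  "ztztppax" → 8 new (z, t, z, t, p, p, a, x)
  "ztztz" → prefix "ztzt" already present; 1 new (z)
  "ztzta" → prefix "ztzt" already present; 1 new (a)
  "ztztxt" → prefix "ztzt" already present; 2 new (x, t)
  "taxxxtx" → 7 new (t, a, x, x, x, t, x)
  "taxtttap" → prefix "tax" already present; 5 new (t, t, t, a, p)
  "taxpz" → prefix "tax" already present; 2 new (p, z)
Total nodes = 8 + 8 + 1 + 1 + 2 + 7 + 5 + 2 = 34

34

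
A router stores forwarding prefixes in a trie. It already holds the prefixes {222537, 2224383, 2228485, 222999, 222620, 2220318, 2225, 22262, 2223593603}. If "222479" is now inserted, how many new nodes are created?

2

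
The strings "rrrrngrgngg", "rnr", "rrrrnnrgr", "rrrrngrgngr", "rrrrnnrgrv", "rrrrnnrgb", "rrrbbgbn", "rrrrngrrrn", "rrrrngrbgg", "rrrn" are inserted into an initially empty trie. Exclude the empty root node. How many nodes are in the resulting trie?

32

Insert word by word; a character creates a node only if that edge doesn't already exist:
  "rrrrngrgngg" → 11 new (r, r, r, r, n, g, r, g, n, g, g)
  "rnr" → prefix "r" already present; 2 new (n, r)
  "rrrrnnrgr" → prefix "rrrrn" already present; 4 new (n, r, g, r)
  "rrrrngrgngr" → prefix "rrrrngrgng" already present; 1 new (r)
  "rrrrnnrgrv" → prefix "rrrrnnrgr" already present; 1 new (v)
  "rrrrnnrgb" → prefix "rrrrnnrg" already present; 1 new (b)
  "rrrbbgbn" → prefix "rrr" already present; 5 new (b, b, g, b, n)
  "rrrrngrrrn" → prefix "rrrrngr" already present; 3 new (r, r, n)
  "rrrrngrbgg" → prefix "rrrrngr" already present; 3 new (b, g, g)
  "rrrn" → prefix "rrr" already present; 1 new (n)
Total nodes = 11 + 2 + 4 + 1 + 1 + 1 + 5 + 3 + 3 + 1 = 32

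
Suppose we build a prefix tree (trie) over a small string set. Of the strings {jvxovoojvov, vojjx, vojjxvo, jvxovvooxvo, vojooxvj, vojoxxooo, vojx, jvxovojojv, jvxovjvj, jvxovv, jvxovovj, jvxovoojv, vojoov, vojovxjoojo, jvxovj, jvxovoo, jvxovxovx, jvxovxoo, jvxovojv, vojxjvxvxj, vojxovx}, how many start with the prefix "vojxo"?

Traverse to the node for "vojxo", then collect every word in that subtree.
Words under "vojxo": vojxovx
Count: 1

1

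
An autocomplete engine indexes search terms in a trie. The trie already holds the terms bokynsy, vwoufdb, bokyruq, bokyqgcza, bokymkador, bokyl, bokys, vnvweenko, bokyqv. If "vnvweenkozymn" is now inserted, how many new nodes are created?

The longest prefix of "vnvweenkozymn" already in the trie is "vnvweenko" (length 9).
New nodes needed: |"vnvweenkozymn"| − 9 = 13 − 9 = 4.

4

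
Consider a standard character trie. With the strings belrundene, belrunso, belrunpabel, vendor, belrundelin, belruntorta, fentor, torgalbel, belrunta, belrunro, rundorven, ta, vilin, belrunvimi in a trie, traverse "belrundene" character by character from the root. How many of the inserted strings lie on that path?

Traverse "belrundene" character by character; count nodes along the way that are marked as word ends.
Prefixes of the query that are stored words: "belrundene"
Count: 1

1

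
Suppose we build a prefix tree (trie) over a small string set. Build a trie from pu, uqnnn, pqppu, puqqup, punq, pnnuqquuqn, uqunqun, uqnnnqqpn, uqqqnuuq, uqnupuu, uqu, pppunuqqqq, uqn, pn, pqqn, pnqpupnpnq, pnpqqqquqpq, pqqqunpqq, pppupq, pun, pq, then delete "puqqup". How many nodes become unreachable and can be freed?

4

A node on "puqqup"'s path can go only if nothing else ends at it or branches off below it.
The suffix "qqup" (4 nodes) is used only by "puqqup"; the node for "pu" still has the child "n", so pruning stops there.
Nodes removed: 4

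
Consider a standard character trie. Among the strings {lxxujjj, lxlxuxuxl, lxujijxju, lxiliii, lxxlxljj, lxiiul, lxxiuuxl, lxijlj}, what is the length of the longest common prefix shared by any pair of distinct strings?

The deepest shared node is where two words last agree before diverging.
"lxiiul" and "lxijlj" agree on "lxi" (3 characters) before diverging; nothing deeper is shared.
Longest shared-prefix length: 3

3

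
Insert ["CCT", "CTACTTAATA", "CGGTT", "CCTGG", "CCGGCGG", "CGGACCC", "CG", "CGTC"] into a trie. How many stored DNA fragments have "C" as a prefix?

8

Traverse to the node for "C", then collect every word in that subtree.
Matches: "CCGGCGG", "CCT", "CCTGG", "CG", "CGGACCC", "CGGTT", "CGTC", "CTACTTAATA"
Count: 8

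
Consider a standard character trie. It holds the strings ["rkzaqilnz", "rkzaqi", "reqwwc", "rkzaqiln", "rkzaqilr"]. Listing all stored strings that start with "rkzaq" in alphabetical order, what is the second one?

DFS of the "rkzaq" subtree visits, in order: "rkzaqi", "rkzaqiln", "rkzaqilnz", "rkzaqilr"
Position 2: rkzaqiln

rkzaqiln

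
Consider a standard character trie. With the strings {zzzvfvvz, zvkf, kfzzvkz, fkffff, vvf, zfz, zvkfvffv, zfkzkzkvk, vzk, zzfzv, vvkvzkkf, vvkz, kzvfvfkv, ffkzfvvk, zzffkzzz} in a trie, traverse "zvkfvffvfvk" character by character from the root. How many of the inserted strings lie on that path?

2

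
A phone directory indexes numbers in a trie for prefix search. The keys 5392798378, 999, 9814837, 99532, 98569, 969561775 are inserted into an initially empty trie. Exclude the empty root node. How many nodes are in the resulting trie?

Insert word by word; a character creates a node only if that edge doesn't already exist:
  "5392798378" → 10 new (5, 3, 9, 2, 7, 9, 8, 3, 7, 8)
  "999" → 3 new (9, 9, 9)
  "9814837" → prefix "9" already present; 6 new (8, 1, 4, 8, 3, 7)
  "99532" → prefix "99" already present; 3 new (5, 3, 2)
  "98569" → prefix "98" already present; 3 new (5, 6, 9)
  "969561775" → prefix "9" already present; 8 new (6, 9, 5, 6, 1, 7, 7, 5)
Total nodes = 10 + 3 + 6 + 3 + 3 + 8 = 33

33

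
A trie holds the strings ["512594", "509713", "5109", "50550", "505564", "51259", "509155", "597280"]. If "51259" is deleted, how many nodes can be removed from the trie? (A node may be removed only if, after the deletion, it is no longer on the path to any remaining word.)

0

Walk "51259" from the leaf back toward the root, removing each node that no remaining word uses.
Every node on "51259" is still needed (e.g. by "512594"), so nothing is freed.
Nodes removed: 0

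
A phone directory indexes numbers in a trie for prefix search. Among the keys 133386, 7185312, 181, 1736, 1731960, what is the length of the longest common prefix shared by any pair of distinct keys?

The deepest shared node is where two words last agree before diverging.
e.g. "1731960" and "1736" share the prefix "173" of length 3; no pair shares a longer one.
Longest shared-prefix length: 3

3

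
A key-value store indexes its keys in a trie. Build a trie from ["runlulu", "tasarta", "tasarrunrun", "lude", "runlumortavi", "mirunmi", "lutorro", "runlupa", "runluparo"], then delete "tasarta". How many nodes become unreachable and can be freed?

A node on "tasarta"'s path can go only if nothing else ends at it or branches off below it.
The suffix "ta" (2 nodes) is used only by "tasarta"; the node for "tasar" still has the child "r", so pruning stops there.
Nodes removed: 2

2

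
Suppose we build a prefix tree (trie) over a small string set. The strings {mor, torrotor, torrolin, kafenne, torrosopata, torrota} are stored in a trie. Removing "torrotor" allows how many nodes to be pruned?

2

A node on "torrotor"'s path can go only if nothing else ends at it or branches off below it.
The suffix "or" (2 nodes) is used only by "torrotor"; the node for "torrot" still has the child "a", so pruning stops there.
Nodes removed: 2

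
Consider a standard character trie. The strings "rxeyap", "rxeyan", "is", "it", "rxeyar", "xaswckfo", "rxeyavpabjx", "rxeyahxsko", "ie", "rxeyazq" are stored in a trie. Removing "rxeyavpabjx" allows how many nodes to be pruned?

A node on "rxeyavpabjx"'s path can go only if nothing else ends at it or branches off below it.
The suffix "vpabjx" (6 nodes) is used only by "rxeyavpabjx"; the node for "rxeya" still has the child "p", so pruning stops there.
Nodes removed: 6

6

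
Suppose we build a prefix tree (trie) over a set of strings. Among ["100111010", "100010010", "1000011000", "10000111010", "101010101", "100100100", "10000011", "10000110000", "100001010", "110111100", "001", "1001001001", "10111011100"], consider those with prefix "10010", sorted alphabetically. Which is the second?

Words with prefix "10010", in lexicographic order: "100100100", "1001001001"
The 2nd is 1001001001.

1001001001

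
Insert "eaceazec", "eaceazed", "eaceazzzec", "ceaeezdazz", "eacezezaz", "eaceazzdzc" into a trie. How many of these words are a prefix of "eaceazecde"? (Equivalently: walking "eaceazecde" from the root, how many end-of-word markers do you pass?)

1

Check each prefix of "eaceazecde" against the stored set — each match is an end-marker on the path.
Prefixes of the query that are stored words: "eaceazec"
Count: 1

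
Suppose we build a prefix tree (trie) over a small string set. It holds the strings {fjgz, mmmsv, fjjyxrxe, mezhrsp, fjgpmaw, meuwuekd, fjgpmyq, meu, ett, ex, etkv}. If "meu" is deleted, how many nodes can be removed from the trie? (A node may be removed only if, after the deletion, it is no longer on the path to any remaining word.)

0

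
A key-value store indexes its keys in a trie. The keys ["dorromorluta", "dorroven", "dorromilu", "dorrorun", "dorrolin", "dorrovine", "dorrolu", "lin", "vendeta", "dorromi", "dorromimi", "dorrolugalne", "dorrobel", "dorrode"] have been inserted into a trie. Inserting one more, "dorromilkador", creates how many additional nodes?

5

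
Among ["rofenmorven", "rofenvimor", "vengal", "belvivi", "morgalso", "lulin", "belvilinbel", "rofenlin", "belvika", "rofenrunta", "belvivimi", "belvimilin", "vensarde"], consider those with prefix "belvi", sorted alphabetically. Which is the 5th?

Filter for "belvi…" and sort: "belvika", "belvilinbel", "belvimilin", "belvivi", "belvivimi"
The 5th is belvivimi.

belvivimi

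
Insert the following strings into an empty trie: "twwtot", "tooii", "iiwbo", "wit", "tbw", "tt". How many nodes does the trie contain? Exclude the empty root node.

21

Insert word by word; a character creates a node only if that edge doesn't already exist:
  "twwtot" → 6 new (t, w, w, t, o, t)
  "tooii" → prefix "t" already present; 4 new (o, o, i, i)
  "iiwbo" → 5 new (i, i, w, b, o)
  "wit" → 3 new (w, i, t)
  "tbw" → prefix "t" already present; 2 new (b, w)
  "tt" → prefix "t" already present; 1 new (t)
Total nodes = 6 + 4 + 5 + 3 + 2 + 1 = 21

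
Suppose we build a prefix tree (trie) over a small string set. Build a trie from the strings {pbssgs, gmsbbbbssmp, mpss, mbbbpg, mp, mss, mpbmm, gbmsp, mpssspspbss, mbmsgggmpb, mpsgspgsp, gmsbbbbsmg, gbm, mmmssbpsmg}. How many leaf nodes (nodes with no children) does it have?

11

A leaf is a node with no children — equivalently, the end of a word that is not a proper prefix of any other stored word.
Those words: "gbmsp", "gmsbbbbsmg", "gmsbbbbssmp", "mbbbpg", "mbmsgggmpb", "mmmssbpsmg", "mpbmm", "mpsgspgsp", "mpssspspbss", "mss", "pbssgs"
Leaf count: 11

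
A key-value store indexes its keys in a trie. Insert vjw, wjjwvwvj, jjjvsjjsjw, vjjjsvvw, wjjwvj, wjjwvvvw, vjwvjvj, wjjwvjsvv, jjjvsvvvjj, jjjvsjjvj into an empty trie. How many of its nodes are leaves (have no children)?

A leaf is a node with no children — equivalently, the end of a word that is not a proper prefix of any other stored word.
Those words: "jjjvsjjsjw", "jjjvsjjvj", "jjjvsvvvjj", "vjjjsvvw", "vjwvjvj", "wjjwvjsvv", "wjjwvvvw", "wjjwvwvj"
Leaf count: 8

8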